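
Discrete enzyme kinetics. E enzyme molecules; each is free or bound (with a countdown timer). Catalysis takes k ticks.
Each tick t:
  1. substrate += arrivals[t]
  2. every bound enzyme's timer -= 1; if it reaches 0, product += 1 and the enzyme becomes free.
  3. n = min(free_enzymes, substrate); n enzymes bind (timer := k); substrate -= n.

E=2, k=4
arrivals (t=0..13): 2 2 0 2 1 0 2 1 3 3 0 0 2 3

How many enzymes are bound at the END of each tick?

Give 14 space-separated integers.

t=0: arr=2 -> substrate=0 bound=2 product=0
t=1: arr=2 -> substrate=2 bound=2 product=0
t=2: arr=0 -> substrate=2 bound=2 product=0
t=3: arr=2 -> substrate=4 bound=2 product=0
t=4: arr=1 -> substrate=3 bound=2 product=2
t=5: arr=0 -> substrate=3 bound=2 product=2
t=6: arr=2 -> substrate=5 bound=2 product=2
t=7: arr=1 -> substrate=6 bound=2 product=2
t=8: arr=3 -> substrate=7 bound=2 product=4
t=9: arr=3 -> substrate=10 bound=2 product=4
t=10: arr=0 -> substrate=10 bound=2 product=4
t=11: arr=0 -> substrate=10 bound=2 product=4
t=12: arr=2 -> substrate=10 bound=2 product=6
t=13: arr=3 -> substrate=13 bound=2 product=6

Answer: 2 2 2 2 2 2 2 2 2 2 2 2 2 2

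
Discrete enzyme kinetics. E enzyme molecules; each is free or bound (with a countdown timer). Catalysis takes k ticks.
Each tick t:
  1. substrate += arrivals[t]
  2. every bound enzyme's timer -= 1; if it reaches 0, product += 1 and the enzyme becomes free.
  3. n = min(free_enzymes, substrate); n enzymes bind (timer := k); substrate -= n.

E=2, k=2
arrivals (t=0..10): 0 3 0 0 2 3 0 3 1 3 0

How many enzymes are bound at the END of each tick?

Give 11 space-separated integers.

Answer: 0 2 2 1 2 2 2 2 2 2 2

Derivation:
t=0: arr=0 -> substrate=0 bound=0 product=0
t=1: arr=3 -> substrate=1 bound=2 product=0
t=2: arr=0 -> substrate=1 bound=2 product=0
t=3: arr=0 -> substrate=0 bound=1 product=2
t=4: arr=2 -> substrate=1 bound=2 product=2
t=5: arr=3 -> substrate=3 bound=2 product=3
t=6: arr=0 -> substrate=2 bound=2 product=4
t=7: arr=3 -> substrate=4 bound=2 product=5
t=8: arr=1 -> substrate=4 bound=2 product=6
t=9: arr=3 -> substrate=6 bound=2 product=7
t=10: arr=0 -> substrate=5 bound=2 product=8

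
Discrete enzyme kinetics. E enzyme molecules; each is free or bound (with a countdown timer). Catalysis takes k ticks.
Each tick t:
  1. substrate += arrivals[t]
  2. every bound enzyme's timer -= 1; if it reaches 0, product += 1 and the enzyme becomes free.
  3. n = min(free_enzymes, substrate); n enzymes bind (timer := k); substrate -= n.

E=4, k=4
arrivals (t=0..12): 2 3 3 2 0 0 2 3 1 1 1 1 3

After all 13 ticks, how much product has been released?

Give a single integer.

t=0: arr=2 -> substrate=0 bound=2 product=0
t=1: arr=3 -> substrate=1 bound=4 product=0
t=2: arr=3 -> substrate=4 bound=4 product=0
t=3: arr=2 -> substrate=6 bound=4 product=0
t=4: arr=0 -> substrate=4 bound=4 product=2
t=5: arr=0 -> substrate=2 bound=4 product=4
t=6: arr=2 -> substrate=4 bound=4 product=4
t=7: arr=3 -> substrate=7 bound=4 product=4
t=8: arr=1 -> substrate=6 bound=4 product=6
t=9: arr=1 -> substrate=5 bound=4 product=8
t=10: arr=1 -> substrate=6 bound=4 product=8
t=11: arr=1 -> substrate=7 bound=4 product=8
t=12: arr=3 -> substrate=8 bound=4 product=10

Answer: 10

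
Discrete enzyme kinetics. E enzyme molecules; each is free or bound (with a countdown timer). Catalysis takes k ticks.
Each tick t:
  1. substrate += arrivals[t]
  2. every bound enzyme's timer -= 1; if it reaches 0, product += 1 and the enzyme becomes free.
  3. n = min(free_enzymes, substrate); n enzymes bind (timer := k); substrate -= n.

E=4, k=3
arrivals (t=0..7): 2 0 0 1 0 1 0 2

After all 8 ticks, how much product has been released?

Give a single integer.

Answer: 3

Derivation:
t=0: arr=2 -> substrate=0 bound=2 product=0
t=1: arr=0 -> substrate=0 bound=2 product=0
t=2: arr=0 -> substrate=0 bound=2 product=0
t=3: arr=1 -> substrate=0 bound=1 product=2
t=4: arr=0 -> substrate=0 bound=1 product=2
t=5: arr=1 -> substrate=0 bound=2 product=2
t=6: arr=0 -> substrate=0 bound=1 product=3
t=7: arr=2 -> substrate=0 bound=3 product=3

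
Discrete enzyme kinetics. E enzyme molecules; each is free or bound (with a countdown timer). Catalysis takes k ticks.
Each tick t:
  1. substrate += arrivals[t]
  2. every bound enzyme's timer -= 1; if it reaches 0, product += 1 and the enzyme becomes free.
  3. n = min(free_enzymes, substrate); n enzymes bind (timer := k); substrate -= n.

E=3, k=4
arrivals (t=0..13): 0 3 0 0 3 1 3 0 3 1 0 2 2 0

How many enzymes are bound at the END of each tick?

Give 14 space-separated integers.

Answer: 0 3 3 3 3 3 3 3 3 3 3 3 3 3

Derivation:
t=0: arr=0 -> substrate=0 bound=0 product=0
t=1: arr=3 -> substrate=0 bound=3 product=0
t=2: arr=0 -> substrate=0 bound=3 product=0
t=3: arr=0 -> substrate=0 bound=3 product=0
t=4: arr=3 -> substrate=3 bound=3 product=0
t=5: arr=1 -> substrate=1 bound=3 product=3
t=6: arr=3 -> substrate=4 bound=3 product=3
t=7: arr=0 -> substrate=4 bound=3 product=3
t=8: arr=3 -> substrate=7 bound=3 product=3
t=9: arr=1 -> substrate=5 bound=3 product=6
t=10: arr=0 -> substrate=5 bound=3 product=6
t=11: arr=2 -> substrate=7 bound=3 product=6
t=12: arr=2 -> substrate=9 bound=3 product=6
t=13: arr=0 -> substrate=6 bound=3 product=9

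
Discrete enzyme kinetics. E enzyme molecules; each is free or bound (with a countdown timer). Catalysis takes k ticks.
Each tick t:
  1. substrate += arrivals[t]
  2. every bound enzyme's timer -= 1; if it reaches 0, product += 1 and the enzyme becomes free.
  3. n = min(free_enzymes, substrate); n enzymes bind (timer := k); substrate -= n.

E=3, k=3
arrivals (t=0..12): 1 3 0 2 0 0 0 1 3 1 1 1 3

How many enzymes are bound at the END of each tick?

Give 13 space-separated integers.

t=0: arr=1 -> substrate=0 bound=1 product=0
t=1: arr=3 -> substrate=1 bound=3 product=0
t=2: arr=0 -> substrate=1 bound=3 product=0
t=3: arr=2 -> substrate=2 bound=3 product=1
t=4: arr=0 -> substrate=0 bound=3 product=3
t=5: arr=0 -> substrate=0 bound=3 product=3
t=6: arr=0 -> substrate=0 bound=2 product=4
t=7: arr=1 -> substrate=0 bound=1 product=6
t=8: arr=3 -> substrate=1 bound=3 product=6
t=9: arr=1 -> substrate=2 bound=3 product=6
t=10: arr=1 -> substrate=2 bound=3 product=7
t=11: arr=1 -> substrate=1 bound=3 product=9
t=12: arr=3 -> substrate=4 bound=3 product=9

Answer: 1 3 3 3 3 3 2 1 3 3 3 3 3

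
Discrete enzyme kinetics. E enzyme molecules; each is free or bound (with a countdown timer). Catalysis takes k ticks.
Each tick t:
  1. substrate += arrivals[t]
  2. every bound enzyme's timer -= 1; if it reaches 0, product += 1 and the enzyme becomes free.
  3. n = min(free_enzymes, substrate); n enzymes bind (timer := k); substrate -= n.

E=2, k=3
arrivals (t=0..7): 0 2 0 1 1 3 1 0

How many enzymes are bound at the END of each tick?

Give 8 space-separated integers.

Answer: 0 2 2 2 2 2 2 2

Derivation:
t=0: arr=0 -> substrate=0 bound=0 product=0
t=1: arr=2 -> substrate=0 bound=2 product=0
t=2: arr=0 -> substrate=0 bound=2 product=0
t=3: arr=1 -> substrate=1 bound=2 product=0
t=4: arr=1 -> substrate=0 bound=2 product=2
t=5: arr=3 -> substrate=3 bound=2 product=2
t=6: arr=1 -> substrate=4 bound=2 product=2
t=7: arr=0 -> substrate=2 bound=2 product=4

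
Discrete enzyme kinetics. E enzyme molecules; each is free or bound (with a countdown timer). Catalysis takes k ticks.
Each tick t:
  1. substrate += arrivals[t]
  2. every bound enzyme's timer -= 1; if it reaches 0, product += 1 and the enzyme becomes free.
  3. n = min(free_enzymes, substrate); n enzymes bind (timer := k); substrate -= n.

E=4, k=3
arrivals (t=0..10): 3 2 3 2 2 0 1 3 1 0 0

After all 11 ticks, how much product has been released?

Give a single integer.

t=0: arr=3 -> substrate=0 bound=3 product=0
t=1: arr=2 -> substrate=1 bound=4 product=0
t=2: arr=3 -> substrate=4 bound=4 product=0
t=3: arr=2 -> substrate=3 bound=4 product=3
t=4: arr=2 -> substrate=4 bound=4 product=4
t=5: arr=0 -> substrate=4 bound=4 product=4
t=6: arr=1 -> substrate=2 bound=4 product=7
t=7: arr=3 -> substrate=4 bound=4 product=8
t=8: arr=1 -> substrate=5 bound=4 product=8
t=9: arr=0 -> substrate=2 bound=4 product=11
t=10: arr=0 -> substrate=1 bound=4 product=12

Answer: 12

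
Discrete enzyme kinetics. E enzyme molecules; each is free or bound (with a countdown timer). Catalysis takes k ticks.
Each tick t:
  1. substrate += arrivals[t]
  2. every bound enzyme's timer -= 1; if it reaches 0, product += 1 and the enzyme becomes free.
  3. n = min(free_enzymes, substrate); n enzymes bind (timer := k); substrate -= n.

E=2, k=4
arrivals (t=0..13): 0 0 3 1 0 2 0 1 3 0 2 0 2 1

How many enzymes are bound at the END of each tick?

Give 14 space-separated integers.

t=0: arr=0 -> substrate=0 bound=0 product=0
t=1: arr=0 -> substrate=0 bound=0 product=0
t=2: arr=3 -> substrate=1 bound=2 product=0
t=3: arr=1 -> substrate=2 bound=2 product=0
t=4: arr=0 -> substrate=2 bound=2 product=0
t=5: arr=2 -> substrate=4 bound=2 product=0
t=6: arr=0 -> substrate=2 bound=2 product=2
t=7: arr=1 -> substrate=3 bound=2 product=2
t=8: arr=3 -> substrate=6 bound=2 product=2
t=9: arr=0 -> substrate=6 bound=2 product=2
t=10: arr=2 -> substrate=6 bound=2 product=4
t=11: arr=0 -> substrate=6 bound=2 product=4
t=12: arr=2 -> substrate=8 bound=2 product=4
t=13: arr=1 -> substrate=9 bound=2 product=4

Answer: 0 0 2 2 2 2 2 2 2 2 2 2 2 2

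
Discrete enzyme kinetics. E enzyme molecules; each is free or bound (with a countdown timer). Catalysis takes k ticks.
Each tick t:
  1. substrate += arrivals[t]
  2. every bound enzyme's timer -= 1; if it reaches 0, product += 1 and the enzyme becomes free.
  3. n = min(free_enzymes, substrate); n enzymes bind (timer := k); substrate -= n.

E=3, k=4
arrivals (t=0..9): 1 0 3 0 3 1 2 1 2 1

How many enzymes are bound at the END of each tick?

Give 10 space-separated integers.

Answer: 1 1 3 3 3 3 3 3 3 3

Derivation:
t=0: arr=1 -> substrate=0 bound=1 product=0
t=1: arr=0 -> substrate=0 bound=1 product=0
t=2: arr=3 -> substrate=1 bound=3 product=0
t=3: arr=0 -> substrate=1 bound=3 product=0
t=4: arr=3 -> substrate=3 bound=3 product=1
t=5: arr=1 -> substrate=4 bound=3 product=1
t=6: arr=2 -> substrate=4 bound=3 product=3
t=7: arr=1 -> substrate=5 bound=3 product=3
t=8: arr=2 -> substrate=6 bound=3 product=4
t=9: arr=1 -> substrate=7 bound=3 product=4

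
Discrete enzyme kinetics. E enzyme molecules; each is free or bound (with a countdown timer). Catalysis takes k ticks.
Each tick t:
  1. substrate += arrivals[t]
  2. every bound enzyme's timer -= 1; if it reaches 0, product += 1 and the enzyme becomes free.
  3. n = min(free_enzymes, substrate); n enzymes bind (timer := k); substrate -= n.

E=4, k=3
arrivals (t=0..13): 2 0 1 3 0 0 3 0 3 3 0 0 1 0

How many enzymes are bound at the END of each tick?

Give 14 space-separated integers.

t=0: arr=2 -> substrate=0 bound=2 product=0
t=1: arr=0 -> substrate=0 bound=2 product=0
t=2: arr=1 -> substrate=0 bound=3 product=0
t=3: arr=3 -> substrate=0 bound=4 product=2
t=4: arr=0 -> substrate=0 bound=4 product=2
t=5: arr=0 -> substrate=0 bound=3 product=3
t=6: arr=3 -> substrate=0 bound=3 product=6
t=7: arr=0 -> substrate=0 bound=3 product=6
t=8: arr=3 -> substrate=2 bound=4 product=6
t=9: arr=3 -> substrate=2 bound=4 product=9
t=10: arr=0 -> substrate=2 bound=4 product=9
t=11: arr=0 -> substrate=1 bound=4 product=10
t=12: arr=1 -> substrate=0 bound=3 product=13
t=13: arr=0 -> substrate=0 bound=3 product=13

Answer: 2 2 3 4 4 3 3 3 4 4 4 4 3 3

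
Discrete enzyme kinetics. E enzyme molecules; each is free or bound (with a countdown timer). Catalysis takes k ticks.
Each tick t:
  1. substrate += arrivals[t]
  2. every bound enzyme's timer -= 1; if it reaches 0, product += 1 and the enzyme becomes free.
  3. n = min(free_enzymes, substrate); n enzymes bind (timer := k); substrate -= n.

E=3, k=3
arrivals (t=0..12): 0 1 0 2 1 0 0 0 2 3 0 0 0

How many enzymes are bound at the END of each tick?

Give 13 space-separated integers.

t=0: arr=0 -> substrate=0 bound=0 product=0
t=1: arr=1 -> substrate=0 bound=1 product=0
t=2: arr=0 -> substrate=0 bound=1 product=0
t=3: arr=2 -> substrate=0 bound=3 product=0
t=4: arr=1 -> substrate=0 bound=3 product=1
t=5: arr=0 -> substrate=0 bound=3 product=1
t=6: arr=0 -> substrate=0 bound=1 product=3
t=7: arr=0 -> substrate=0 bound=0 product=4
t=8: arr=2 -> substrate=0 bound=2 product=4
t=9: arr=3 -> substrate=2 bound=3 product=4
t=10: arr=0 -> substrate=2 bound=3 product=4
t=11: arr=0 -> substrate=0 bound=3 product=6
t=12: arr=0 -> substrate=0 bound=2 product=7

Answer: 0 1 1 3 3 3 1 0 2 3 3 3 2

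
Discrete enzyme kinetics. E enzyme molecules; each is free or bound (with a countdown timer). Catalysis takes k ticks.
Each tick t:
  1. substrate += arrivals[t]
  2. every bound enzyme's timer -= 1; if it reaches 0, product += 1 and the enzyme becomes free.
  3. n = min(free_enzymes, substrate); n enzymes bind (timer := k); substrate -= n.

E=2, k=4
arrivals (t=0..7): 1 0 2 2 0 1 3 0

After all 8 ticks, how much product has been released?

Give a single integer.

Answer: 2

Derivation:
t=0: arr=1 -> substrate=0 bound=1 product=0
t=1: arr=0 -> substrate=0 bound=1 product=0
t=2: arr=2 -> substrate=1 bound=2 product=0
t=3: arr=2 -> substrate=3 bound=2 product=0
t=4: arr=0 -> substrate=2 bound=2 product=1
t=5: arr=1 -> substrate=3 bound=2 product=1
t=6: arr=3 -> substrate=5 bound=2 product=2
t=7: arr=0 -> substrate=5 bound=2 product=2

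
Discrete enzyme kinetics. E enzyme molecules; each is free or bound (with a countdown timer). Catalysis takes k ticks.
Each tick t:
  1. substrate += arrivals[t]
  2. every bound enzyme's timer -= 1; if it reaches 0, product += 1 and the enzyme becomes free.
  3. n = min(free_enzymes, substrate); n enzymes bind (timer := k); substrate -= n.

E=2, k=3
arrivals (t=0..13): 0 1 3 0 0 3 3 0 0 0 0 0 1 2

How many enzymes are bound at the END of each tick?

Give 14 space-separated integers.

t=0: arr=0 -> substrate=0 bound=0 product=0
t=1: arr=1 -> substrate=0 bound=1 product=0
t=2: arr=3 -> substrate=2 bound=2 product=0
t=3: arr=0 -> substrate=2 bound=2 product=0
t=4: arr=0 -> substrate=1 bound=2 product=1
t=5: arr=3 -> substrate=3 bound=2 product=2
t=6: arr=3 -> substrate=6 bound=2 product=2
t=7: arr=0 -> substrate=5 bound=2 product=3
t=8: arr=0 -> substrate=4 bound=2 product=4
t=9: arr=0 -> substrate=4 bound=2 product=4
t=10: arr=0 -> substrate=3 bound=2 product=5
t=11: arr=0 -> substrate=2 bound=2 product=6
t=12: arr=1 -> substrate=3 bound=2 product=6
t=13: arr=2 -> substrate=4 bound=2 product=7

Answer: 0 1 2 2 2 2 2 2 2 2 2 2 2 2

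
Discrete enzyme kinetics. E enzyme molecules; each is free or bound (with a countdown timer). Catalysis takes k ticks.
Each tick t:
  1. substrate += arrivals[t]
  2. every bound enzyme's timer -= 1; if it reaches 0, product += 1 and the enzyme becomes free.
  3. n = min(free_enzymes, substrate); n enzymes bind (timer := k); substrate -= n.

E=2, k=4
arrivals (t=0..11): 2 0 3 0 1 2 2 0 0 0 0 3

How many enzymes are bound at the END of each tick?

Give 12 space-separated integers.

Answer: 2 2 2 2 2 2 2 2 2 2 2 2

Derivation:
t=0: arr=2 -> substrate=0 bound=2 product=0
t=1: arr=0 -> substrate=0 bound=2 product=0
t=2: arr=3 -> substrate=3 bound=2 product=0
t=3: arr=0 -> substrate=3 bound=2 product=0
t=4: arr=1 -> substrate=2 bound=2 product=2
t=5: arr=2 -> substrate=4 bound=2 product=2
t=6: arr=2 -> substrate=6 bound=2 product=2
t=7: arr=0 -> substrate=6 bound=2 product=2
t=8: arr=0 -> substrate=4 bound=2 product=4
t=9: arr=0 -> substrate=4 bound=2 product=4
t=10: arr=0 -> substrate=4 bound=2 product=4
t=11: arr=3 -> substrate=7 bound=2 product=4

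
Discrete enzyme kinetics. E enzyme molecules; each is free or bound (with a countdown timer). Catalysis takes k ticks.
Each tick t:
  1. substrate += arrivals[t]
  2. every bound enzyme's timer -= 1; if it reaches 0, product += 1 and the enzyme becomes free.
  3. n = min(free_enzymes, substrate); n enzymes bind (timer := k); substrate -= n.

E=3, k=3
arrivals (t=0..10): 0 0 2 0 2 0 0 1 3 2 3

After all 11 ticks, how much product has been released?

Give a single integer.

Answer: 5

Derivation:
t=0: arr=0 -> substrate=0 bound=0 product=0
t=1: arr=0 -> substrate=0 bound=0 product=0
t=2: arr=2 -> substrate=0 bound=2 product=0
t=3: arr=0 -> substrate=0 bound=2 product=0
t=4: arr=2 -> substrate=1 bound=3 product=0
t=5: arr=0 -> substrate=0 bound=2 product=2
t=6: arr=0 -> substrate=0 bound=2 product=2
t=7: arr=1 -> substrate=0 bound=2 product=3
t=8: arr=3 -> substrate=1 bound=3 product=4
t=9: arr=2 -> substrate=3 bound=3 product=4
t=10: arr=3 -> substrate=5 bound=3 product=5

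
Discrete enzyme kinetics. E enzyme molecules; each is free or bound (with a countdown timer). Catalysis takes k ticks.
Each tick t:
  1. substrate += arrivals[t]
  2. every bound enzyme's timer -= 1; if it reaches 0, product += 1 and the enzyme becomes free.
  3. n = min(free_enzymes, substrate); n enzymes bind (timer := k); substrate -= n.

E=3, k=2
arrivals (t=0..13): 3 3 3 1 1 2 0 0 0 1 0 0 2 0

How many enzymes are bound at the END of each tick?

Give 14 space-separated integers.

Answer: 3 3 3 3 3 3 3 3 1 2 1 0 2 2

Derivation:
t=0: arr=3 -> substrate=0 bound=3 product=0
t=1: arr=3 -> substrate=3 bound=3 product=0
t=2: arr=3 -> substrate=3 bound=3 product=3
t=3: arr=1 -> substrate=4 bound=3 product=3
t=4: arr=1 -> substrate=2 bound=3 product=6
t=5: arr=2 -> substrate=4 bound=3 product=6
t=6: arr=0 -> substrate=1 bound=3 product=9
t=7: arr=0 -> substrate=1 bound=3 product=9
t=8: arr=0 -> substrate=0 bound=1 product=12
t=9: arr=1 -> substrate=0 bound=2 product=12
t=10: arr=0 -> substrate=0 bound=1 product=13
t=11: arr=0 -> substrate=0 bound=0 product=14
t=12: arr=2 -> substrate=0 bound=2 product=14
t=13: arr=0 -> substrate=0 bound=2 product=14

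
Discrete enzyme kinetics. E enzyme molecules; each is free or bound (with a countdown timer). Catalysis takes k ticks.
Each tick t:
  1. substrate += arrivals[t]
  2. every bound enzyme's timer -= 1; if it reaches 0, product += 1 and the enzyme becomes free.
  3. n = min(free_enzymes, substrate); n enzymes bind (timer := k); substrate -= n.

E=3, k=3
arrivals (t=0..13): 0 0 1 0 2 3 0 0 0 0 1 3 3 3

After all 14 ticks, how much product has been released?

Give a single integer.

t=0: arr=0 -> substrate=0 bound=0 product=0
t=1: arr=0 -> substrate=0 bound=0 product=0
t=2: arr=1 -> substrate=0 bound=1 product=0
t=3: arr=0 -> substrate=0 bound=1 product=0
t=4: arr=2 -> substrate=0 bound=3 product=0
t=5: arr=3 -> substrate=2 bound=3 product=1
t=6: arr=0 -> substrate=2 bound=3 product=1
t=7: arr=0 -> substrate=0 bound=3 product=3
t=8: arr=0 -> substrate=0 bound=2 product=4
t=9: arr=0 -> substrate=0 bound=2 product=4
t=10: arr=1 -> substrate=0 bound=1 product=6
t=11: arr=3 -> substrate=1 bound=3 product=6
t=12: arr=3 -> substrate=4 bound=3 product=6
t=13: arr=3 -> substrate=6 bound=3 product=7

Answer: 7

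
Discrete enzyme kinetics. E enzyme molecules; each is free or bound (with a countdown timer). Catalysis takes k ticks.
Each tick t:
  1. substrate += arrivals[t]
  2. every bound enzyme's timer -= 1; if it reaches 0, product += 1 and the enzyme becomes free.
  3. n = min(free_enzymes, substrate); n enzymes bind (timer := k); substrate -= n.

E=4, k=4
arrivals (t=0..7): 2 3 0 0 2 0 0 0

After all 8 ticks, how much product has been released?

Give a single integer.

Answer: 4

Derivation:
t=0: arr=2 -> substrate=0 bound=2 product=0
t=1: arr=3 -> substrate=1 bound=4 product=0
t=2: arr=0 -> substrate=1 bound=4 product=0
t=3: arr=0 -> substrate=1 bound=4 product=0
t=4: arr=2 -> substrate=1 bound=4 product=2
t=5: arr=0 -> substrate=0 bound=3 product=4
t=6: arr=0 -> substrate=0 bound=3 product=4
t=7: arr=0 -> substrate=0 bound=3 product=4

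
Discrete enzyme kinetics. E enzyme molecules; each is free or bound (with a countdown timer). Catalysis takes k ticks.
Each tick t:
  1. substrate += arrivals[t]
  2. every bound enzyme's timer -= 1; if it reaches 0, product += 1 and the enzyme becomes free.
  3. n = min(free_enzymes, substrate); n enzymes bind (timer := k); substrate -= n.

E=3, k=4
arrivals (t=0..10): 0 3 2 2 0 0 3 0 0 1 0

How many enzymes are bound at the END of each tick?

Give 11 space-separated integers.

Answer: 0 3 3 3 3 3 3 3 3 3 3

Derivation:
t=0: arr=0 -> substrate=0 bound=0 product=0
t=1: arr=3 -> substrate=0 bound=3 product=0
t=2: arr=2 -> substrate=2 bound=3 product=0
t=3: arr=2 -> substrate=4 bound=3 product=0
t=4: arr=0 -> substrate=4 bound=3 product=0
t=5: arr=0 -> substrate=1 bound=3 product=3
t=6: arr=3 -> substrate=4 bound=3 product=3
t=7: arr=0 -> substrate=4 bound=3 product=3
t=8: arr=0 -> substrate=4 bound=3 product=3
t=9: arr=1 -> substrate=2 bound=3 product=6
t=10: arr=0 -> substrate=2 bound=3 product=6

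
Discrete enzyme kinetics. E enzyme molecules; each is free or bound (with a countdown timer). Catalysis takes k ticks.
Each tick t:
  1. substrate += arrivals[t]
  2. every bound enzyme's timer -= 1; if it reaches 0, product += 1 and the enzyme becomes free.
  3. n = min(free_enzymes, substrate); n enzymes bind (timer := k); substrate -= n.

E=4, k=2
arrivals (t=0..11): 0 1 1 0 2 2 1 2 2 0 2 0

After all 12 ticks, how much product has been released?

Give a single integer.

t=0: arr=0 -> substrate=0 bound=0 product=0
t=1: arr=1 -> substrate=0 bound=1 product=0
t=2: arr=1 -> substrate=0 bound=2 product=0
t=3: arr=0 -> substrate=0 bound=1 product=1
t=4: arr=2 -> substrate=0 bound=2 product=2
t=5: arr=2 -> substrate=0 bound=4 product=2
t=6: arr=1 -> substrate=0 bound=3 product=4
t=7: arr=2 -> substrate=0 bound=3 product=6
t=8: arr=2 -> substrate=0 bound=4 product=7
t=9: arr=0 -> substrate=0 bound=2 product=9
t=10: arr=2 -> substrate=0 bound=2 product=11
t=11: arr=0 -> substrate=0 bound=2 product=11

Answer: 11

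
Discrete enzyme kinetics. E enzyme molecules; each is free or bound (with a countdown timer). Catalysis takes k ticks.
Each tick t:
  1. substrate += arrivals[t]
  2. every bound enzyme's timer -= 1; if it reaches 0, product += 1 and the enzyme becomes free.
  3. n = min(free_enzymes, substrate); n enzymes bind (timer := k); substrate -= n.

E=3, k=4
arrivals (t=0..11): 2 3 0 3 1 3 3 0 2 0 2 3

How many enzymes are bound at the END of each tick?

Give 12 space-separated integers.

t=0: arr=2 -> substrate=0 bound=2 product=0
t=1: arr=3 -> substrate=2 bound=3 product=0
t=2: arr=0 -> substrate=2 bound=3 product=0
t=3: arr=3 -> substrate=5 bound=3 product=0
t=4: arr=1 -> substrate=4 bound=3 product=2
t=5: arr=3 -> substrate=6 bound=3 product=3
t=6: arr=3 -> substrate=9 bound=3 product=3
t=7: arr=0 -> substrate=9 bound=3 product=3
t=8: arr=2 -> substrate=9 bound=3 product=5
t=9: arr=0 -> substrate=8 bound=3 product=6
t=10: arr=2 -> substrate=10 bound=3 product=6
t=11: arr=3 -> substrate=13 bound=3 product=6

Answer: 2 3 3 3 3 3 3 3 3 3 3 3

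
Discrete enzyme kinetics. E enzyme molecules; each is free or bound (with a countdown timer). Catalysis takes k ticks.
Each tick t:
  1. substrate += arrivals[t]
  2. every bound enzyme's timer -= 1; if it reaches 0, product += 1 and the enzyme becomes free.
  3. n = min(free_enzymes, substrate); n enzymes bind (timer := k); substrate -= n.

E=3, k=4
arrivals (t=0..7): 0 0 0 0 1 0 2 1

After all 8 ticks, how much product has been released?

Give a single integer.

t=0: arr=0 -> substrate=0 bound=0 product=0
t=1: arr=0 -> substrate=0 bound=0 product=0
t=2: arr=0 -> substrate=0 bound=0 product=0
t=3: arr=0 -> substrate=0 bound=0 product=0
t=4: arr=1 -> substrate=0 bound=1 product=0
t=5: arr=0 -> substrate=0 bound=1 product=0
t=6: arr=2 -> substrate=0 bound=3 product=0
t=7: arr=1 -> substrate=1 bound=3 product=0

Answer: 0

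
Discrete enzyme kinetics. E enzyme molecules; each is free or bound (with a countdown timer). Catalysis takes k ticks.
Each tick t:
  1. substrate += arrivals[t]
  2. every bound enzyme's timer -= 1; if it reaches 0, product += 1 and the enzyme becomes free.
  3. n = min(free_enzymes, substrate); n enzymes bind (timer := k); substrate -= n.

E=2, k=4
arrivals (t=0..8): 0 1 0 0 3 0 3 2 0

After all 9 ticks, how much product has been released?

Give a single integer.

t=0: arr=0 -> substrate=0 bound=0 product=0
t=1: arr=1 -> substrate=0 bound=1 product=0
t=2: arr=0 -> substrate=0 bound=1 product=0
t=3: arr=0 -> substrate=0 bound=1 product=0
t=4: arr=3 -> substrate=2 bound=2 product=0
t=5: arr=0 -> substrate=1 bound=2 product=1
t=6: arr=3 -> substrate=4 bound=2 product=1
t=7: arr=2 -> substrate=6 bound=2 product=1
t=8: arr=0 -> substrate=5 bound=2 product=2

Answer: 2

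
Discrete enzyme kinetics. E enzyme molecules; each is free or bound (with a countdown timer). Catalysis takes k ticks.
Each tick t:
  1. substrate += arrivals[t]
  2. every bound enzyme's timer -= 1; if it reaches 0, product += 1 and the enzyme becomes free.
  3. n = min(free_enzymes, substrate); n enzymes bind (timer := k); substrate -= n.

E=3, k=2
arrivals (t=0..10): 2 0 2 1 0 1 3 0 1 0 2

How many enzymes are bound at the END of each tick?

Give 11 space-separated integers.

Answer: 2 2 2 3 1 1 3 3 2 1 2

Derivation:
t=0: arr=2 -> substrate=0 bound=2 product=0
t=1: arr=0 -> substrate=0 bound=2 product=0
t=2: arr=2 -> substrate=0 bound=2 product=2
t=3: arr=1 -> substrate=0 bound=3 product=2
t=4: arr=0 -> substrate=0 bound=1 product=4
t=5: arr=1 -> substrate=0 bound=1 product=5
t=6: arr=3 -> substrate=1 bound=3 product=5
t=7: arr=0 -> substrate=0 bound=3 product=6
t=8: arr=1 -> substrate=0 bound=2 product=8
t=9: arr=0 -> substrate=0 bound=1 product=9
t=10: arr=2 -> substrate=0 bound=2 product=10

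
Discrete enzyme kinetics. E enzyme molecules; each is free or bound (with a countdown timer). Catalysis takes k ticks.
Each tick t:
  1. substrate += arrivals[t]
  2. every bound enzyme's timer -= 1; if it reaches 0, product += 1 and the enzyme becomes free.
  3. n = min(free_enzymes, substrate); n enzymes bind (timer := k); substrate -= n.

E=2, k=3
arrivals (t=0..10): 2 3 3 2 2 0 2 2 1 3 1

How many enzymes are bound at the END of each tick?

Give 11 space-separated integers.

Answer: 2 2 2 2 2 2 2 2 2 2 2

Derivation:
t=0: arr=2 -> substrate=0 bound=2 product=0
t=1: arr=3 -> substrate=3 bound=2 product=0
t=2: arr=3 -> substrate=6 bound=2 product=0
t=3: arr=2 -> substrate=6 bound=2 product=2
t=4: arr=2 -> substrate=8 bound=2 product=2
t=5: arr=0 -> substrate=8 bound=2 product=2
t=6: arr=2 -> substrate=8 bound=2 product=4
t=7: arr=2 -> substrate=10 bound=2 product=4
t=8: arr=1 -> substrate=11 bound=2 product=4
t=9: arr=3 -> substrate=12 bound=2 product=6
t=10: arr=1 -> substrate=13 bound=2 product=6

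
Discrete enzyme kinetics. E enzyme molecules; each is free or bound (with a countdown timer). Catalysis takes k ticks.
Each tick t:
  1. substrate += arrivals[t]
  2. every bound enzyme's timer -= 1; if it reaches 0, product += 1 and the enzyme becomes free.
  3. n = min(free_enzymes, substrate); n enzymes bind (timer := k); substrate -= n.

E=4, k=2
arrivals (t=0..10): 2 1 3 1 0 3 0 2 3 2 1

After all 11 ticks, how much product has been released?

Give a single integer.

t=0: arr=2 -> substrate=0 bound=2 product=0
t=1: arr=1 -> substrate=0 bound=3 product=0
t=2: arr=3 -> substrate=0 bound=4 product=2
t=3: arr=1 -> substrate=0 bound=4 product=3
t=4: arr=0 -> substrate=0 bound=1 product=6
t=5: arr=3 -> substrate=0 bound=3 product=7
t=6: arr=0 -> substrate=0 bound=3 product=7
t=7: arr=2 -> substrate=0 bound=2 product=10
t=8: arr=3 -> substrate=1 bound=4 product=10
t=9: arr=2 -> substrate=1 bound=4 product=12
t=10: arr=1 -> substrate=0 bound=4 product=14

Answer: 14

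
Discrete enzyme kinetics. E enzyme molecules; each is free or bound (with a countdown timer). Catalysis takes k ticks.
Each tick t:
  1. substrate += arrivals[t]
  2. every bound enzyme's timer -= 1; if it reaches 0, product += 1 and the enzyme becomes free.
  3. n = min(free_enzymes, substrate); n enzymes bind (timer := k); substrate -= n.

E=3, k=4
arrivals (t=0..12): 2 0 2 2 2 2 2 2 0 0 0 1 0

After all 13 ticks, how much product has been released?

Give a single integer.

t=0: arr=2 -> substrate=0 bound=2 product=0
t=1: arr=0 -> substrate=0 bound=2 product=0
t=2: arr=2 -> substrate=1 bound=3 product=0
t=3: arr=2 -> substrate=3 bound=3 product=0
t=4: arr=2 -> substrate=3 bound=3 product=2
t=5: arr=2 -> substrate=5 bound=3 product=2
t=6: arr=2 -> substrate=6 bound=3 product=3
t=7: arr=2 -> substrate=8 bound=3 product=3
t=8: arr=0 -> substrate=6 bound=3 product=5
t=9: arr=0 -> substrate=6 bound=3 product=5
t=10: arr=0 -> substrate=5 bound=3 product=6
t=11: arr=1 -> substrate=6 bound=3 product=6
t=12: arr=0 -> substrate=4 bound=3 product=8

Answer: 8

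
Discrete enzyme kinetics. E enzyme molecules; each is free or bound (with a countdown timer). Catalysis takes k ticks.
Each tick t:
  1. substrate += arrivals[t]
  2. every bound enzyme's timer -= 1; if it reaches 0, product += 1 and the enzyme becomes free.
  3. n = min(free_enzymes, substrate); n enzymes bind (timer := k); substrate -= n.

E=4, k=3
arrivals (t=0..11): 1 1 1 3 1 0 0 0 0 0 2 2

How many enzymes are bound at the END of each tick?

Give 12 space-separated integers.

t=0: arr=1 -> substrate=0 bound=1 product=0
t=1: arr=1 -> substrate=0 bound=2 product=0
t=2: arr=1 -> substrate=0 bound=3 product=0
t=3: arr=3 -> substrate=1 bound=4 product=1
t=4: arr=1 -> substrate=1 bound=4 product=2
t=5: arr=0 -> substrate=0 bound=4 product=3
t=6: arr=0 -> substrate=0 bound=2 product=5
t=7: arr=0 -> substrate=0 bound=1 product=6
t=8: arr=0 -> substrate=0 bound=0 product=7
t=9: arr=0 -> substrate=0 bound=0 product=7
t=10: arr=2 -> substrate=0 bound=2 product=7
t=11: arr=2 -> substrate=0 bound=4 product=7

Answer: 1 2 3 4 4 4 2 1 0 0 2 4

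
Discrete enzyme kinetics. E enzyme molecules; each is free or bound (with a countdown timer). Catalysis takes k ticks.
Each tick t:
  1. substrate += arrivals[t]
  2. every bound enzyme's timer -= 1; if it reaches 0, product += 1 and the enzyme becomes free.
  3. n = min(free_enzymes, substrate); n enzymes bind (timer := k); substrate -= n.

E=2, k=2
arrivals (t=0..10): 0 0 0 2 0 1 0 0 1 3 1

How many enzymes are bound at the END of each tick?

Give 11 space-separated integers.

Answer: 0 0 0 2 2 1 1 0 1 2 2

Derivation:
t=0: arr=0 -> substrate=0 bound=0 product=0
t=1: arr=0 -> substrate=0 bound=0 product=0
t=2: arr=0 -> substrate=0 bound=0 product=0
t=3: arr=2 -> substrate=0 bound=2 product=0
t=4: arr=0 -> substrate=0 bound=2 product=0
t=5: arr=1 -> substrate=0 bound=1 product=2
t=6: arr=0 -> substrate=0 bound=1 product=2
t=7: arr=0 -> substrate=0 bound=0 product=3
t=8: arr=1 -> substrate=0 bound=1 product=3
t=9: arr=3 -> substrate=2 bound=2 product=3
t=10: arr=1 -> substrate=2 bound=2 product=4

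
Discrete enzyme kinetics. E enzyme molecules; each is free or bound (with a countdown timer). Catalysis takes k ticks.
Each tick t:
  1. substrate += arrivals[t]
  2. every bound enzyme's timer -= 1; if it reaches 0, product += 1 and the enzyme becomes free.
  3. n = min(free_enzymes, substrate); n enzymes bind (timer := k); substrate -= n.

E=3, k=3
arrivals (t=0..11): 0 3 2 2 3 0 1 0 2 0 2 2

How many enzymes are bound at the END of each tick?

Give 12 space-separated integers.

Answer: 0 3 3 3 3 3 3 3 3 3 3 3

Derivation:
t=0: arr=0 -> substrate=0 bound=0 product=0
t=1: arr=3 -> substrate=0 bound=3 product=0
t=2: arr=2 -> substrate=2 bound=3 product=0
t=3: arr=2 -> substrate=4 bound=3 product=0
t=4: arr=3 -> substrate=4 bound=3 product=3
t=5: arr=0 -> substrate=4 bound=3 product=3
t=6: arr=1 -> substrate=5 bound=3 product=3
t=7: arr=0 -> substrate=2 bound=3 product=6
t=8: arr=2 -> substrate=4 bound=3 product=6
t=9: arr=0 -> substrate=4 bound=3 product=6
t=10: arr=2 -> substrate=3 bound=3 product=9
t=11: arr=2 -> substrate=5 bound=3 product=9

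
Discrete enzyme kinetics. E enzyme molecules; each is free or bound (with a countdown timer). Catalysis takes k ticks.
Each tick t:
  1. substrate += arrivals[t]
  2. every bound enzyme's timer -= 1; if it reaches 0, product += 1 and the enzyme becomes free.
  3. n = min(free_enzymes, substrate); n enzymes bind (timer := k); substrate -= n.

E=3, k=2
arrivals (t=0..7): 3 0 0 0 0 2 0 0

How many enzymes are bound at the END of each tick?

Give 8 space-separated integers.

Answer: 3 3 0 0 0 2 2 0

Derivation:
t=0: arr=3 -> substrate=0 bound=3 product=0
t=1: arr=0 -> substrate=0 bound=3 product=0
t=2: arr=0 -> substrate=0 bound=0 product=3
t=3: arr=0 -> substrate=0 bound=0 product=3
t=4: arr=0 -> substrate=0 bound=0 product=3
t=5: arr=2 -> substrate=0 bound=2 product=3
t=6: arr=0 -> substrate=0 bound=2 product=3
t=7: arr=0 -> substrate=0 bound=0 product=5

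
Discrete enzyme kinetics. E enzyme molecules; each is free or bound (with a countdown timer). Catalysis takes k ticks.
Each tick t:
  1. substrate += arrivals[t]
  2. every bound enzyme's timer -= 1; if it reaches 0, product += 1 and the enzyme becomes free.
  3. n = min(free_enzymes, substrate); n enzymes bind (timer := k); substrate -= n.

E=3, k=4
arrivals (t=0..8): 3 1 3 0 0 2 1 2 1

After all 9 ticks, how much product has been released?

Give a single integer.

Answer: 6

Derivation:
t=0: arr=3 -> substrate=0 bound=3 product=0
t=1: arr=1 -> substrate=1 bound=3 product=0
t=2: arr=3 -> substrate=4 bound=3 product=0
t=3: arr=0 -> substrate=4 bound=3 product=0
t=4: arr=0 -> substrate=1 bound=3 product=3
t=5: arr=2 -> substrate=3 bound=3 product=3
t=6: arr=1 -> substrate=4 bound=3 product=3
t=7: arr=2 -> substrate=6 bound=3 product=3
t=8: arr=1 -> substrate=4 bound=3 product=6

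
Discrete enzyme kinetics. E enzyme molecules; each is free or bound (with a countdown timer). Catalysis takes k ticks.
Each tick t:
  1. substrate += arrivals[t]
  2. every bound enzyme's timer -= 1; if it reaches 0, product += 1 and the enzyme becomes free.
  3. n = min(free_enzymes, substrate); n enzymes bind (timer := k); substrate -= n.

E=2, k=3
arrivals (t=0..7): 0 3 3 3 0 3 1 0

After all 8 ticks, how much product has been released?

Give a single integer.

t=0: arr=0 -> substrate=0 bound=0 product=0
t=1: arr=3 -> substrate=1 bound=2 product=0
t=2: arr=3 -> substrate=4 bound=2 product=0
t=3: arr=3 -> substrate=7 bound=2 product=0
t=4: arr=0 -> substrate=5 bound=2 product=2
t=5: arr=3 -> substrate=8 bound=2 product=2
t=6: arr=1 -> substrate=9 bound=2 product=2
t=7: arr=0 -> substrate=7 bound=2 product=4

Answer: 4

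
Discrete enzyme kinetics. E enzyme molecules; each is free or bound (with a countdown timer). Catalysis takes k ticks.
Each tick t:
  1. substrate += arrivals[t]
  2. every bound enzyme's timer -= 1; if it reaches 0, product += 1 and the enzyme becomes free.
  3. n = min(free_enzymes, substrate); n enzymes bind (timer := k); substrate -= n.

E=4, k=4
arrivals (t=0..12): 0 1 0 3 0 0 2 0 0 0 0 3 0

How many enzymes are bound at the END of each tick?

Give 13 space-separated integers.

t=0: arr=0 -> substrate=0 bound=0 product=0
t=1: arr=1 -> substrate=0 bound=1 product=0
t=2: arr=0 -> substrate=0 bound=1 product=0
t=3: arr=3 -> substrate=0 bound=4 product=0
t=4: arr=0 -> substrate=0 bound=4 product=0
t=5: arr=0 -> substrate=0 bound=3 product=1
t=6: arr=2 -> substrate=1 bound=4 product=1
t=7: arr=0 -> substrate=0 bound=2 product=4
t=8: arr=0 -> substrate=0 bound=2 product=4
t=9: arr=0 -> substrate=0 bound=2 product=4
t=10: arr=0 -> substrate=0 bound=1 product=5
t=11: arr=3 -> substrate=0 bound=3 product=6
t=12: arr=0 -> substrate=0 bound=3 product=6

Answer: 0 1 1 4 4 3 4 2 2 2 1 3 3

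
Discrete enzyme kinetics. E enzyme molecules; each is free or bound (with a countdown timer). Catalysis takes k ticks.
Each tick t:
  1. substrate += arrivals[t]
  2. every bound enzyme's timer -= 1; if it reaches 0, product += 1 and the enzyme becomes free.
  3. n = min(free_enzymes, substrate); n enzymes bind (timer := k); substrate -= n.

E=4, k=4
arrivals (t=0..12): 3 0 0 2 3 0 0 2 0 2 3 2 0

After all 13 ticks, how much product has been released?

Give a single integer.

Answer: 10

Derivation:
t=0: arr=3 -> substrate=0 bound=3 product=0
t=1: arr=0 -> substrate=0 bound=3 product=0
t=2: arr=0 -> substrate=0 bound=3 product=0
t=3: arr=2 -> substrate=1 bound=4 product=0
t=4: arr=3 -> substrate=1 bound=4 product=3
t=5: arr=0 -> substrate=1 bound=4 product=3
t=6: arr=0 -> substrate=1 bound=4 product=3
t=7: arr=2 -> substrate=2 bound=4 product=4
t=8: arr=0 -> substrate=0 bound=3 product=7
t=9: arr=2 -> substrate=1 bound=4 product=7
t=10: arr=3 -> substrate=4 bound=4 product=7
t=11: arr=2 -> substrate=5 bound=4 product=8
t=12: arr=0 -> substrate=3 bound=4 product=10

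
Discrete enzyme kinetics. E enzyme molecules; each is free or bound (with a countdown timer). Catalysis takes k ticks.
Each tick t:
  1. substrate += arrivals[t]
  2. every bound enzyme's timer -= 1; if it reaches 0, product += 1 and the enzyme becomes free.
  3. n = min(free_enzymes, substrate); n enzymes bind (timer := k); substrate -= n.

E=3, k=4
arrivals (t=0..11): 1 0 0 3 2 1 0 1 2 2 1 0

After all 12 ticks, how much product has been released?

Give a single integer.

Answer: 6

Derivation:
t=0: arr=1 -> substrate=0 bound=1 product=0
t=1: arr=0 -> substrate=0 bound=1 product=0
t=2: arr=0 -> substrate=0 bound=1 product=0
t=3: arr=3 -> substrate=1 bound=3 product=0
t=4: arr=2 -> substrate=2 bound=3 product=1
t=5: arr=1 -> substrate=3 bound=3 product=1
t=6: arr=0 -> substrate=3 bound=3 product=1
t=7: arr=1 -> substrate=2 bound=3 product=3
t=8: arr=2 -> substrate=3 bound=3 product=4
t=9: arr=2 -> substrate=5 bound=3 product=4
t=10: arr=1 -> substrate=6 bound=3 product=4
t=11: arr=0 -> substrate=4 bound=3 product=6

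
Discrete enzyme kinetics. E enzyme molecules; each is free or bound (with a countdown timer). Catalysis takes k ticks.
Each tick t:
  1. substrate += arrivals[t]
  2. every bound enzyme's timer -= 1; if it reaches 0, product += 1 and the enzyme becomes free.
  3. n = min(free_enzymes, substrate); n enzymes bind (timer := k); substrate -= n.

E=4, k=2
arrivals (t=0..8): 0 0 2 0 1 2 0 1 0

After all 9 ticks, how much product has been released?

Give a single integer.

Answer: 5

Derivation:
t=0: arr=0 -> substrate=0 bound=0 product=0
t=1: arr=0 -> substrate=0 bound=0 product=0
t=2: arr=2 -> substrate=0 bound=2 product=0
t=3: arr=0 -> substrate=0 bound=2 product=0
t=4: arr=1 -> substrate=0 bound=1 product=2
t=5: arr=2 -> substrate=0 bound=3 product=2
t=6: arr=0 -> substrate=0 bound=2 product=3
t=7: arr=1 -> substrate=0 bound=1 product=5
t=8: arr=0 -> substrate=0 bound=1 product=5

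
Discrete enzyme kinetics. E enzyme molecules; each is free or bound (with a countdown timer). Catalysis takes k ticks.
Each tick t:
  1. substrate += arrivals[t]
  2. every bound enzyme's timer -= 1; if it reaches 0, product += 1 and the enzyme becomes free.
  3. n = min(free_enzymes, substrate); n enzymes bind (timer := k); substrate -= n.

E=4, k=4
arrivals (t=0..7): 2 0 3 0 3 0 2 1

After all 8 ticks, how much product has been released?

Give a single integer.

Answer: 4

Derivation:
t=0: arr=2 -> substrate=0 bound=2 product=0
t=1: arr=0 -> substrate=0 bound=2 product=0
t=2: arr=3 -> substrate=1 bound=4 product=0
t=3: arr=0 -> substrate=1 bound=4 product=0
t=4: arr=3 -> substrate=2 bound=4 product=2
t=5: arr=0 -> substrate=2 bound=4 product=2
t=6: arr=2 -> substrate=2 bound=4 product=4
t=7: arr=1 -> substrate=3 bound=4 product=4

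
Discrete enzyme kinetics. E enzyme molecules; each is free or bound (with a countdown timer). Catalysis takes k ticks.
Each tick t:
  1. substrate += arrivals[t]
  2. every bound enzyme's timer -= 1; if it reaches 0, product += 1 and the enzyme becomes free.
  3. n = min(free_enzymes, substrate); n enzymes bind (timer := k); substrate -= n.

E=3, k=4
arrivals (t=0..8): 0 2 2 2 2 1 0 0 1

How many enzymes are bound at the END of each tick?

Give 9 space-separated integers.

t=0: arr=0 -> substrate=0 bound=0 product=0
t=1: arr=2 -> substrate=0 bound=2 product=0
t=2: arr=2 -> substrate=1 bound=3 product=0
t=3: arr=2 -> substrate=3 bound=3 product=0
t=4: arr=2 -> substrate=5 bound=3 product=0
t=5: arr=1 -> substrate=4 bound=3 product=2
t=6: arr=0 -> substrate=3 bound=3 product=3
t=7: arr=0 -> substrate=3 bound=3 product=3
t=8: arr=1 -> substrate=4 bound=3 product=3

Answer: 0 2 3 3 3 3 3 3 3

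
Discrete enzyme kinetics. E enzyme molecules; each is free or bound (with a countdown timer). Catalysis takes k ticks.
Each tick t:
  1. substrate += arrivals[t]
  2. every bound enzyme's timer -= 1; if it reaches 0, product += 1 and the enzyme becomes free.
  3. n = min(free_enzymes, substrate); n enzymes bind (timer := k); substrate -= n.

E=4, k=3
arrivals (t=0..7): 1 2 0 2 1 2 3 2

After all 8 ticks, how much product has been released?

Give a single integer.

t=0: arr=1 -> substrate=0 bound=1 product=0
t=1: arr=2 -> substrate=0 bound=3 product=0
t=2: arr=0 -> substrate=0 bound=3 product=0
t=3: arr=2 -> substrate=0 bound=4 product=1
t=4: arr=1 -> substrate=0 bound=3 product=3
t=5: arr=2 -> substrate=1 bound=4 product=3
t=6: arr=3 -> substrate=2 bound=4 product=5
t=7: arr=2 -> substrate=3 bound=4 product=6

Answer: 6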